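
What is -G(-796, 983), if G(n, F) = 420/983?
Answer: -420/983 ≈ -0.42726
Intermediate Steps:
G(n, F) = 420/983 (G(n, F) = 420*(1/983) = 420/983)
-G(-796, 983) = -1*420/983 = -420/983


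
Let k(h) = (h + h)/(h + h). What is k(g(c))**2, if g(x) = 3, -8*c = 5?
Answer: 1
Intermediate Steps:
c = -5/8 (c = -1/8*5 = -5/8 ≈ -0.62500)
k(h) = 1 (k(h) = (2*h)/((2*h)) = (2*h)*(1/(2*h)) = 1)
k(g(c))**2 = 1**2 = 1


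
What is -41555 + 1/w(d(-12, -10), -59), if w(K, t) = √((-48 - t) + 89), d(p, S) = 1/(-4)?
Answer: -415549/10 ≈ -41555.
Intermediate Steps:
d(p, S) = -¼
w(K, t) = √(41 - t)
-41555 + 1/w(d(-12, -10), -59) = -41555 + 1/(√(41 - 1*(-59))) = -41555 + 1/(√(41 + 59)) = -41555 + 1/(√100) = -41555 + 1/10 = -41555 + ⅒ = -415549/10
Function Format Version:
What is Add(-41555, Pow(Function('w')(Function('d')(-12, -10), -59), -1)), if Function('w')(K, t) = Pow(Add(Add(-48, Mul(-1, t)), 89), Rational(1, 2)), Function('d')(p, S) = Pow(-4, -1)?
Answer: Rational(-415549, 10) ≈ -41555.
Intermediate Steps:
Function('d')(p, S) = Rational(-1, 4)
Function('w')(K, t) = Pow(Add(41, Mul(-1, t)), Rational(1, 2))
Add(-41555, Pow(Function('w')(Function('d')(-12, -10), -59), -1)) = Add(-41555, Pow(Pow(Add(41, Mul(-1, -59)), Rational(1, 2)), -1)) = Add(-41555, Pow(Pow(Add(41, 59), Rational(1, 2)), -1)) = Add(-41555, Pow(Pow(100, Rational(1, 2)), -1)) = Add(-41555, Pow(10, -1)) = Add(-41555, Rational(1, 10)) = Rational(-415549, 10)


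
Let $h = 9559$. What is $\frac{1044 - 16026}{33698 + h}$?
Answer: $- \frac{4994}{14419} \approx -0.34635$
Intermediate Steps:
$\frac{1044 - 16026}{33698 + h} = \frac{1044 - 16026}{33698 + 9559} = - \frac{14982}{43257} = \left(-14982\right) \frac{1}{43257} = - \frac{4994}{14419}$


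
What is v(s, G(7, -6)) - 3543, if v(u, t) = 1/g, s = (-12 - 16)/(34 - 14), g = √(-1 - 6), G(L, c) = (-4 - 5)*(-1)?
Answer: -3543 - I*√7/7 ≈ -3543.0 - 0.37796*I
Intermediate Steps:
G(L, c) = 9 (G(L, c) = -9*(-1) = 9)
g = I*√7 (g = √(-7) = I*√7 ≈ 2.6458*I)
s = -7/5 (s = -28/20 = -28*1/20 = -7/5 ≈ -1.4000)
v(u, t) = -I*√7/7 (v(u, t) = 1/(I*√7) = -I*√7/7)
v(s, G(7, -6)) - 3543 = -I*√7/7 - 3543 = -3543 - I*√7/7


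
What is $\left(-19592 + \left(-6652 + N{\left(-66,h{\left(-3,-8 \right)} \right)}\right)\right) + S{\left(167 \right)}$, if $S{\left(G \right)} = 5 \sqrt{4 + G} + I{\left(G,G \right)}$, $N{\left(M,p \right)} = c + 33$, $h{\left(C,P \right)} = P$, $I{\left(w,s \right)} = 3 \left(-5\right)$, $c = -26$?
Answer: $-26252 + 15 \sqrt{19} \approx -26187.0$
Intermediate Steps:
$I{\left(w,s \right)} = -15$
$N{\left(M,p \right)} = 7$ ($N{\left(M,p \right)} = -26 + 33 = 7$)
$S{\left(G \right)} = -15 + 5 \sqrt{4 + G}$ ($S{\left(G \right)} = 5 \sqrt{4 + G} - 15 = -15 + 5 \sqrt{4 + G}$)
$\left(-19592 + \left(-6652 + N{\left(-66,h{\left(-3,-8 \right)} \right)}\right)\right) + S{\left(167 \right)} = \left(-19592 + \left(-6652 + 7\right)\right) - \left(15 - 5 \sqrt{4 + 167}\right) = \left(-19592 - 6645\right) - \left(15 - 5 \sqrt{171}\right) = -26237 - \left(15 - 5 \cdot 3 \sqrt{19}\right) = -26237 - \left(15 - 15 \sqrt{19}\right) = -26252 + 15 \sqrt{19}$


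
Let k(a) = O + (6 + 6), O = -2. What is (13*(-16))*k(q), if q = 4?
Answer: -2080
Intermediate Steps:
k(a) = 10 (k(a) = -2 + (6 + 6) = -2 + 12 = 10)
(13*(-16))*k(q) = (13*(-16))*10 = -208*10 = -2080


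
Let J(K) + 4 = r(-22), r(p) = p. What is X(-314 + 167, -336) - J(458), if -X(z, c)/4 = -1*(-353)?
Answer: -1386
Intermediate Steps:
J(K) = -26 (J(K) = -4 - 22 = -26)
X(z, c) = -1412 (X(z, c) = -(-4)*(-353) = -4*353 = -1412)
X(-314 + 167, -336) - J(458) = -1412 - 1*(-26) = -1412 + 26 = -1386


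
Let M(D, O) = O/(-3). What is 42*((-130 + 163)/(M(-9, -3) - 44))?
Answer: -1386/43 ≈ -32.233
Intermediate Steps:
M(D, O) = -O/3 (M(D, O) = O*(-1/3) = -O/3)
42*((-130 + 163)/(M(-9, -3) - 44)) = 42*((-130 + 163)/(-1/3*(-3) - 44)) = 42*(33/(1 - 44)) = 42*(33/(-43)) = 42*(33*(-1/43)) = 42*(-33/43) = -1386/43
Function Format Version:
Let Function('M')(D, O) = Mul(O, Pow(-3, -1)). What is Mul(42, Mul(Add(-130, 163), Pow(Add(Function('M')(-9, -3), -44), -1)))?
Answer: Rational(-1386, 43) ≈ -32.233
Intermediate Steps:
Function('M')(D, O) = Mul(Rational(-1, 3), O) (Function('M')(D, O) = Mul(O, Rational(-1, 3)) = Mul(Rational(-1, 3), O))
Mul(42, Mul(Add(-130, 163), Pow(Add(Function('M')(-9, -3), -44), -1))) = Mul(42, Mul(Add(-130, 163), Pow(Add(Mul(Rational(-1, 3), -3), -44), -1))) = Mul(42, Mul(33, Pow(Add(1, -44), -1))) = Mul(42, Mul(33, Pow(-43, -1))) = Mul(42, Mul(33, Rational(-1, 43))) = Mul(42, Rational(-33, 43)) = Rational(-1386, 43)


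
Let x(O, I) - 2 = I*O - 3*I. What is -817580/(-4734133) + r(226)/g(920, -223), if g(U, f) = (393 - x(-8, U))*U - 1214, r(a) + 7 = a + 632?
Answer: 7909132914663/45773886968498 ≈ 0.17279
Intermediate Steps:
r(a) = 625 + a (r(a) = -7 + (a + 632) = -7 + (632 + a) = 625 + a)
x(O, I) = 2 - 3*I + I*O (x(O, I) = 2 + (I*O - 3*I) = 2 + (-3*I + I*O) = 2 - 3*I + I*O)
g(U, f) = -1214 + U*(391 + 11*U) (g(U, f) = (393 - (2 - 3*U + U*(-8)))*U - 1214 = (393 - (2 - 3*U - 8*U))*U - 1214 = (393 - (2 - 11*U))*U - 1214 = (393 + (-2 + 11*U))*U - 1214 = (391 + 11*U)*U - 1214 = U*(391 + 11*U) - 1214 = -1214 + U*(391 + 11*U))
-817580/(-4734133) + r(226)/g(920, -223) = -817580/(-4734133) + (625 + 226)/(-1214 + 11*920**2 + 391*920) = -817580*(-1/4734133) + 851/(-1214 + 11*846400 + 359720) = 817580/4734133 + 851/(-1214 + 9310400 + 359720) = 817580/4734133 + 851/9668906 = 7909132914663/45773886968498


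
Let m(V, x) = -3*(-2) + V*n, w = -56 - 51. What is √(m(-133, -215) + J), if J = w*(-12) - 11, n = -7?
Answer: √2210 ≈ 47.011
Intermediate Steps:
w = -107
m(V, x) = 6 - 7*V (m(V, x) = -3*(-2) + V*(-7) = 6 - 7*V)
J = 1273 (J = -107*(-12) - 11 = 1284 - 11 = 1273)
√(m(-133, -215) + J) = √((6 - 7*(-133)) + 1273) = √((6 + 931) + 1273) = √(937 + 1273) = √2210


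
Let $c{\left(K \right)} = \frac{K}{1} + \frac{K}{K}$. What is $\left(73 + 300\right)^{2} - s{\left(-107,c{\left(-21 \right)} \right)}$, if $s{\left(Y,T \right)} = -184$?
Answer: $139313$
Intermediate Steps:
$c{\left(K \right)} = 1 + K$ ($c{\left(K \right)} = K 1 + 1 = K + 1 = 1 + K$)
$\left(73 + 300\right)^{2} - s{\left(-107,c{\left(-21 \right)} \right)} = \left(73 + 300\right)^{2} - -184 = 373^{2} + 184 = 139129 + 184 = 139313$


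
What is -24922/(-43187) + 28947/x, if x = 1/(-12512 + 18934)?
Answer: 8028361144480/43187 ≈ 1.8590e+8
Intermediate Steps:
x = 1/6422 ≈ 0.00015571
-24922/(-43187) + 28947/x = -24922/(-43187) + 28947/(1/6422) = -24922*(-1/43187) + 28947*6422 = 24922/43187 + 185897634 = 8028361144480/43187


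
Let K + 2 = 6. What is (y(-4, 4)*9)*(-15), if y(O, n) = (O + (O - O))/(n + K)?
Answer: 135/2 ≈ 67.500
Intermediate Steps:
K = 4 (K = -2 + 6 = 4)
y(O, n) = O/(4 + n) (y(O, n) = (O + (O - O))/(n + 4) = (O + 0)/(4 + n) = O/(4 + n))
(y(-4, 4)*9)*(-15) = (-4/(4 + 4)*9)*(-15) = (-4/8*9)*(-15) = (-4*1/8*9)*(-15) = -1/2*9*(-15) = -9/2*(-15) = 135/2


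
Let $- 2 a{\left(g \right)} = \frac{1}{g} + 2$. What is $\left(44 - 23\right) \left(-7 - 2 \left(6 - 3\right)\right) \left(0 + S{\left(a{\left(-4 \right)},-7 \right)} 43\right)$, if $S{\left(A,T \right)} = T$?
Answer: $82173$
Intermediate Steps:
$a{\left(g \right)} = -1 - \frac{1}{2 g}$ ($a{\left(g \right)} = - \frac{\frac{1}{g} + 2}{2} = - \frac{2 + \frac{1}{g}}{2} = -1 - \frac{1}{2 g}$)
$\left(44 - 23\right) \left(-7 - 2 \left(6 - 3\right)\right) \left(0 + S{\left(a{\left(-4 \right)},-7 \right)} 43\right) = \left(44 - 23\right) \left(-7 - 2 \left(6 - 3\right)\right) \left(0 - 301\right) = 21 \left(-7 - 6\right) \left(0 - 301\right) = 21 \left(-7 - 6\right) \left(-301\right) = 21 \left(-13\right) \left(-301\right) = \left(-273\right) \left(-301\right) = 82173$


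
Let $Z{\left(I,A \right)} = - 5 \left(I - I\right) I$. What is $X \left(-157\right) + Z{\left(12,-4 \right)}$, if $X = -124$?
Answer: $19468$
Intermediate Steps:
$Z{\left(I,A \right)} = 0$ ($Z{\left(I,A \right)} = \left(-5\right) 0 I = 0 I = 0$)
$X \left(-157\right) + Z{\left(12,-4 \right)} = \left(-124\right) \left(-157\right) + 0 = 19468 + 0 = 19468$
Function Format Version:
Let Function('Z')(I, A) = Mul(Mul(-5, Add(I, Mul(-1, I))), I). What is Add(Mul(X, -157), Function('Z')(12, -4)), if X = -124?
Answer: 19468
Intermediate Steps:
Function('Z')(I, A) = 0 (Function('Z')(I, A) = Mul(Mul(-5, 0), I) = Mul(0, I) = 0)
Add(Mul(X, -157), Function('Z')(12, -4)) = Add(Mul(-124, -157), 0) = Add(19468, 0) = 19468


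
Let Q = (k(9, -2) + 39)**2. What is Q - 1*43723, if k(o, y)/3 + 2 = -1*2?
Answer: -42994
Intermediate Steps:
k(o, y) = -12 (k(o, y) = -6 + 3*(-1*2) = -6 + 3*(-2) = -6 - 6 = -12)
Q = 729 (Q = (-12 + 39)**2 = 27**2 = 729)
Q - 1*43723 = 729 - 1*43723 = 729 - 43723 = -42994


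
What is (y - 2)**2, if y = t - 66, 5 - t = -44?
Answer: 361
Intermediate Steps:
t = 49 (t = 5 - 1*(-44) = 5 + 44 = 49)
y = -17 (y = 49 - 66 = -17)
(y - 2)**2 = (-17 - 2)**2 = (-19)**2 = 361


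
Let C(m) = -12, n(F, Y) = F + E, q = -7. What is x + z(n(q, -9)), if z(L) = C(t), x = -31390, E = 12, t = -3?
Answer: -31402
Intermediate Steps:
n(F, Y) = 12 + F (n(F, Y) = F + 12 = 12 + F)
z(L) = -12
x + z(n(q, -9)) = -31390 - 12 = -31402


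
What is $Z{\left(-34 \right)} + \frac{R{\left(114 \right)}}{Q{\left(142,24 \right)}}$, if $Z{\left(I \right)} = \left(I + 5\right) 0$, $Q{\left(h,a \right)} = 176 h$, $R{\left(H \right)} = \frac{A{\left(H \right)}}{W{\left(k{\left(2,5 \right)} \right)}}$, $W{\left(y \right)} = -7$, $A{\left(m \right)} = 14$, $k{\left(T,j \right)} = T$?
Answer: $- \frac{1}{12496} \approx -8.0026 \cdot 10^{-5}$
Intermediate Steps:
$R{\left(H \right)} = -2$ ($R{\left(H \right)} = \frac{14}{-7} = 14 \left(- \frac{1}{7}\right) = -2$)
$Z{\left(I \right)} = 0$ ($Z{\left(I \right)} = \left(5 + I\right) 0 = 0$)
$Z{\left(-34 \right)} + \frac{R{\left(114 \right)}}{Q{\left(142,24 \right)}} = 0 - \frac{2}{176 \cdot 142} = 0 - \frac{2}{24992} = 0 - \frac{1}{12496} = - \frac{1}{12496}$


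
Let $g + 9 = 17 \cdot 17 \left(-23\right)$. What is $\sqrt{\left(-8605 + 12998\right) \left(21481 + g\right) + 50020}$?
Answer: $27 \sqrt{89405} \approx 8073.2$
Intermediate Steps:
$g = -6656$ ($g = -9 + 17 \cdot 17 \left(-23\right) = -9 + 289 \left(-23\right) = -9 - 6647 = -6656$)
$\sqrt{\left(-8605 + 12998\right) \left(21481 + g\right) + 50020} = \sqrt{\left(-8605 + 12998\right) \left(21481 - 6656\right) + 50020} = \sqrt{4393 \cdot 14825 + 50020} = \sqrt{65126225 + 50020} = \sqrt{65176245} = 27 \sqrt{89405}$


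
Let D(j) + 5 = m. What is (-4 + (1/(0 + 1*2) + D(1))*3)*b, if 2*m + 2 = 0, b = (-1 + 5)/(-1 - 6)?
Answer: 82/7 ≈ 11.714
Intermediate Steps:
b = -4/7 (b = 4/(-7) = 4*(-⅐) = -4/7 ≈ -0.57143)
m = -1 (m = -1 + (½)*0 = -1 + 0 = -1)
D(j) = -6 (D(j) = -5 - 1 = -6)
(-4 + (1/(0 + 1*2) + D(1))*3)*b = (-4 + (1/(0 + 1*2) - 6)*3)*(-4/7) = (-4 + (1/(0 + 2) - 6)*3)*(-4/7) = (-4 + (1/2 - 6)*3)*(-4/7) = (-4 + (½ - 6)*3)*(-4/7) = (-4 - 11/2*3)*(-4/7) = (-4 - 33/2)*(-4/7) = -41/2*(-4/7) = 82/7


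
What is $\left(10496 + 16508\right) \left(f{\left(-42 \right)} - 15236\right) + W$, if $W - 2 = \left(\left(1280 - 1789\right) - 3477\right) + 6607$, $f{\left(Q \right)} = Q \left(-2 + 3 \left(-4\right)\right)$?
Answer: $-395551969$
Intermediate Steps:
$f{\left(Q \right)} = - 14 Q$ ($f{\left(Q \right)} = Q \left(-2 - 12\right) = Q \left(-14\right) = - 14 Q$)
$W = 2623$ ($W = 2 + \left(\left(\left(1280 - 1789\right) - 3477\right) + 6607\right) = 2 + \left(\left(-509 - 3477\right) + 6607\right) = 2 + \left(-3986 + 6607\right) = 2 + 2621 = 2623$)
$\left(10496 + 16508\right) \left(f{\left(-42 \right)} - 15236\right) + W = \left(10496 + 16508\right) \left(\left(-14\right) \left(-42\right) - 15236\right) + 2623 = 27004 \left(588 - 15236\right) + 2623 = 27004 \left(-14648\right) + 2623 = -395554592 + 2623 = -395551969$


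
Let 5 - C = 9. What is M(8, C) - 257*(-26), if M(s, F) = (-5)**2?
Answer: 6707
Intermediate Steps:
C = -4 (C = 5 - 1*9 = 5 - 9 = -4)
M(s, F) = 25
M(8, C) - 257*(-26) = 25 - 257*(-26) = 25 + 6682 = 6707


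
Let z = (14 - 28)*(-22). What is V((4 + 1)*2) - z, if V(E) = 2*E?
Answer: -288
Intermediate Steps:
z = 308 (z = -14*(-22) = 308)
V((4 + 1)*2) - z = 2*((4 + 1)*2) - 1*308 = 2*(5*2) - 308 = 2*10 - 308 = 20 - 308 = -288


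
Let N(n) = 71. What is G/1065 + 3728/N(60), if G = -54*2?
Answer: 18604/355 ≈ 52.406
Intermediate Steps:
G = -108
G/1065 + 3728/N(60) = -108/1065 + 3728/71 = -108*1/1065 + 3728*(1/71) = -36/355 + 3728/71 = 18604/355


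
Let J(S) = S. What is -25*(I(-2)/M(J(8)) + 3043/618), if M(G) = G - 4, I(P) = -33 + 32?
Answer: -144425/1236 ≈ -116.85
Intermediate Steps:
I(P) = -1
M(G) = -4 + G
-25*(I(-2)/M(J(8)) + 3043/618) = -25*(-1/(-4 + 8) + 3043/618) = -25*(-1/4 + 3043*(1/618)) = -25*(-1*1/4 + 3043/618) = -25*(-1/4 + 3043/618) = -25*5777/1236 = -144425/1236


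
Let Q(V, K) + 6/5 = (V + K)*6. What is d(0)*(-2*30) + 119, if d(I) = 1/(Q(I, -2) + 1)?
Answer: 7559/61 ≈ 123.92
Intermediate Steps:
Q(V, K) = -6/5 + 6*K + 6*V (Q(V, K) = -6/5 + (V + K)*6 = -6/5 + (K + V)*6 = -6/5 + (6*K + 6*V) = -6/5 + 6*K + 6*V)
d(I) = 1/(-61/5 + 6*I) (d(I) = 1/((-6/5 + 6*(-2) + 6*I) + 1) = 1/((-6/5 - 12 + 6*I) + 1) = 1/((-66/5 + 6*I) + 1) = 1/(-61/5 + 6*I))
d(0)*(-2*30) + 119 = (5/(-61 + 30*0))*(-2*30) + 119 = (5/(-61 + 0))*(-60) + 119 = (5/(-61))*(-60) + 119 = (5*(-1/61))*(-60) + 119 = -5/61*(-60) + 119 = 300/61 + 119 = 7559/61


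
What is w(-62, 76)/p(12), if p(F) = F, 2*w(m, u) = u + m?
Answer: 7/12 ≈ 0.58333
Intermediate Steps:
w(m, u) = m/2 + u/2 (w(m, u) = (u + m)/2 = (m + u)/2 = m/2 + u/2)
w(-62, 76)/p(12) = ((1/2)*(-62) + (1/2)*76)/12 = (-31 + 38)*(1/12) = 7*(1/12) = 7/12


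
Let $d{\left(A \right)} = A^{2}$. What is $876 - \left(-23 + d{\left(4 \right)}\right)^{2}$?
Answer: $827$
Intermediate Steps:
$876 - \left(-23 + d{\left(4 \right)}\right)^{2} = 876 - \left(-23 + 4^{2}\right)^{2} = 876 - \left(-23 + 16\right)^{2} = 876 - \left(-7\right)^{2} = 876 - 49 = 827$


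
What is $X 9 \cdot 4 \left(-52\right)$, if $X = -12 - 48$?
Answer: $112320$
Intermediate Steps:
$X = -60$ ($X = -12 - 48 = -60$)
$X 9 \cdot 4 \left(-52\right) = - 60 \cdot 9 \cdot 4 \left(-52\right) = \left(-60\right) 36 \left(-52\right) = \left(-2160\right) \left(-52\right) = 112320$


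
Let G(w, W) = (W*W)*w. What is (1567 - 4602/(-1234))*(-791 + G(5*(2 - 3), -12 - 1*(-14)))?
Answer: -785972540/617 ≈ -1.2739e+6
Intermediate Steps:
G(w, W) = w*W² (G(w, W) = W²*w = w*W²)
(1567 - 4602/(-1234))*(-791 + G(5*(2 - 3), -12 - 1*(-14))) = (1567 - 4602/(-1234))*(-791 + (5*(2 - 3))*(-12 - 1*(-14))²) = (1567 - 4602*(-1/1234))*(-791 + (5*(-1))*(-12 + 14)²) = (1567 + 2301/617)*(-791 - 5*2²) = 969140*(-791 - 5*4)/617 = 969140*(-791 - 20)/617 = (969140/617)*(-811) = -785972540/617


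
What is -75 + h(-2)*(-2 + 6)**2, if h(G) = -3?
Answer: -123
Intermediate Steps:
-75 + h(-2)*(-2 + 6)**2 = -75 - 3*(-2 + 6)**2 = -75 - 3*4**2 = -75 - 3*16 = -75 - 48 = -123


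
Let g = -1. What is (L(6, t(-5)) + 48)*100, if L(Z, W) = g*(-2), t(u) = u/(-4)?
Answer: 5000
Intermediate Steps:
t(u) = -u/4 (t(u) = u*(-1/4) = -u/4)
L(Z, W) = 2 (L(Z, W) = -1*(-2) = 2)
(L(6, t(-5)) + 48)*100 = (2 + 48)*100 = 50*100 = 5000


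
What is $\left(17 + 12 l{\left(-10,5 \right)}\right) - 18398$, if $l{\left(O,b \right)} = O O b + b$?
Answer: $-12321$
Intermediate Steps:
$l{\left(O,b \right)} = b + b O^{2}$ ($l{\left(O,b \right)} = O^{2} b + b = b O^{2} + b = b + b O^{2}$)
$\left(17 + 12 l{\left(-10,5 \right)}\right) - 18398 = \left(17 + 12 \cdot 5 \left(1 + \left(-10\right)^{2}\right)\right) - 18398 = \left(17 + 12 \cdot 5 \left(1 + 100\right)\right) - 18398 = \left(17 + 12 \cdot 5 \cdot 101\right) - 18398 = \left(17 + 12 \cdot 505\right) - 18398 = \left(17 + 6060\right) - 18398 = 6077 - 18398 = -12321$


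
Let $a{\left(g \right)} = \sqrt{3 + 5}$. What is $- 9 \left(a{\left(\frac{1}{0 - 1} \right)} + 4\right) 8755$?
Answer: $-315180 - 157590 \sqrt{2} \approx -5.3805 \cdot 10^{5}$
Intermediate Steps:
$a{\left(g \right)} = 2 \sqrt{2}$ ($a{\left(g \right)} = \sqrt{8} = 2 \sqrt{2}$)
$- 9 \left(a{\left(\frac{1}{0 - 1} \right)} + 4\right) 8755 = - 9 \left(2 \sqrt{2} + 4\right) 8755 = - 9 \left(4 + 2 \sqrt{2}\right) 8755 = \left(-36 - 18 \sqrt{2}\right) 8755 = -315180 - 157590 \sqrt{2}$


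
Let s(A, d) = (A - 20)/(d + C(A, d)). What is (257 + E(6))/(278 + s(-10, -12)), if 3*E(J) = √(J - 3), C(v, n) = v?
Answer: 2827/3073 + 11*√3/9219 ≈ 0.92201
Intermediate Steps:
E(J) = √(-3 + J)/3 (E(J) = √(J - 3)/3 = √(-3 + J)/3)
s(A, d) = (-20 + A)/(A + d) (s(A, d) = (A - 20)/(d + A) = (-20 + A)/(A + d))
(257 + E(6))/(278 + s(-10, -12)) = (257 + √(-3 + 6)/3)/(278 + (-20 - 10)/(-10 - 12)) = (257 + √3/3)/(278 - 30/(-22)) = (257 + √3/3)/(278 - 1/22*(-30)) = (257 + √3/3)/(278 + 15/11) = (257 + √3/3)/(3073/11) = (257 + √3/3)*(11/3073) = 2827/3073 + 11*√3/9219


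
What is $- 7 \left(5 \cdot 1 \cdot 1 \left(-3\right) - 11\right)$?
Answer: $182$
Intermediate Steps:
$- 7 \left(5 \cdot 1 \cdot 1 \left(-3\right) - 11\right) = - 7 \left(5 \left(-3\right) - 11\right) = - 7 \left(-15 - 11\right) = \left(-7\right) \left(-26\right) = 182$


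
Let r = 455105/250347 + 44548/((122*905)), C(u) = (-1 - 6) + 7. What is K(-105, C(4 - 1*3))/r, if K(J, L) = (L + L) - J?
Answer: 207306092025/4385757229 ≈ 47.268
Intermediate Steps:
C(u) = 0 (C(u) = -7 + 7 = 0)
K(J, L) = -J + 2*L (K(J, L) = 2*L - J = -J + 2*L)
r = 30700300603/13820406135 (r = 455105*(1/250347) + 44548/110410 = 455105/250347 + 44548*(1/110410) = 455105/250347 + 22274/55205 = 30700300603/13820406135 ≈ 2.2214)
K(-105, C(4 - 1*3))/r = (-1*(-105) + 2*0)/(30700300603/13820406135) = (105 + 0)*(13820406135/30700300603) = 105*(13820406135/30700300603) = 207306092025/4385757229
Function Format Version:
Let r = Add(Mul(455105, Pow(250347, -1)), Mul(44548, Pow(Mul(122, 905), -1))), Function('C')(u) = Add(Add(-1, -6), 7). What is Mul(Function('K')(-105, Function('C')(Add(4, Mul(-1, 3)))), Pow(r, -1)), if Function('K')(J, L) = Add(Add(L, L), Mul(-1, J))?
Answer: Rational(207306092025, 4385757229) ≈ 47.268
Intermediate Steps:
Function('C')(u) = 0 (Function('C')(u) = Add(-7, 7) = 0)
Function('K')(J, L) = Add(Mul(-1, J), Mul(2, L)) (Function('K')(J, L) = Add(Mul(2, L), Mul(-1, J)) = Add(Mul(-1, J), Mul(2, L)))
r = Rational(30700300603, 13820406135) (r = Add(Mul(455105, Rational(1, 250347)), Mul(44548, Pow(110410, -1))) = Add(Rational(455105, 250347), Mul(44548, Rational(1, 110410))) = Add(Rational(455105, 250347), Rational(22274, 55205)) = Rational(30700300603, 13820406135) ≈ 2.2214)
Mul(Function('K')(-105, Function('C')(Add(4, Mul(-1, 3)))), Pow(r, -1)) = Mul(Add(Mul(-1, -105), Mul(2, 0)), Pow(Rational(30700300603, 13820406135), -1)) = Mul(Add(105, 0), Rational(13820406135, 30700300603)) = Mul(105, Rational(13820406135, 30700300603)) = Rational(207306092025, 4385757229)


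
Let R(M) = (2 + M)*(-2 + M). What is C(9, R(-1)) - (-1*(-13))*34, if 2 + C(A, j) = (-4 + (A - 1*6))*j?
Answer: -441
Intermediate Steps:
R(M) = (-2 + M)*(2 + M)
C(A, j) = -2 + j*(-10 + A) (C(A, j) = -2 + (-4 + (A - 1*6))*j = -2 + (-4 + (A - 6))*j = -2 + (-4 + (-6 + A))*j = -2 + (-10 + A)*j = -2 + j*(-10 + A))
C(9, R(-1)) - (-1*(-13))*34 = (-2 - 10*(-4 + (-1)²) + 9*(-4 + (-1)²)) - (-1*(-13))*34 = (-2 - 10*(-4 + 1) + 9*(-4 + 1)) - 13*34 = (-2 - 10*(-3) + 9*(-3)) - 1*442 = (-2 + 30 - 27) - 442 = 1 - 442 = -441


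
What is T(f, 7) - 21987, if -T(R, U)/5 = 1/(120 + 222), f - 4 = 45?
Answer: -7519559/342 ≈ -21987.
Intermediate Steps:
f = 49 (f = 4 + 45 = 49)
T(R, U) = -5/342 (T(R, U) = -5/(120 + 222) = -5/342)
T(f, 7) - 21987 = -5/342 - 21987 = -7519559/342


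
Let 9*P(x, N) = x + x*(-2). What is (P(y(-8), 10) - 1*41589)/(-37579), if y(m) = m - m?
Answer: 41589/37579 ≈ 1.1067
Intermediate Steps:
y(m) = 0
P(x, N) = -x/9 (P(x, N) = (x + x*(-2))/9 = (x - 2*x)/9 = (-x)/9 = -x/9)
(P(y(-8), 10) - 1*41589)/(-37579) = (-1/9*0 - 1*41589)/(-37579) = (0 - 41589)*(-1/37579) = -41589*(-1/37579) = 41589/37579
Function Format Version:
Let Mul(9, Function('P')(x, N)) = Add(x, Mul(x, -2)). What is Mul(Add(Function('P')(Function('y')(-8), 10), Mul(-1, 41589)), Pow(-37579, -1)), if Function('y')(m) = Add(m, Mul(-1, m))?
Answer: Rational(41589, 37579) ≈ 1.1067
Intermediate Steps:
Function('y')(m) = 0
Function('P')(x, N) = Mul(Rational(-1, 9), x) (Function('P')(x, N) = Mul(Rational(1, 9), Add(x, Mul(x, -2))) = Mul(Rational(1, 9), Add(x, Mul(-2, x))) = Mul(Rational(1, 9), Mul(-1, x)) = Mul(Rational(-1, 9), x))
Mul(Add(Function('P')(Function('y')(-8), 10), Mul(-1, 41589)), Pow(-37579, -1)) = Mul(Add(Mul(Rational(-1, 9), 0), Mul(-1, 41589)), Pow(-37579, -1)) = Mul(Add(0, -41589), Rational(-1, 37579)) = Mul(-41589, Rational(-1, 37579)) = Rational(41589, 37579)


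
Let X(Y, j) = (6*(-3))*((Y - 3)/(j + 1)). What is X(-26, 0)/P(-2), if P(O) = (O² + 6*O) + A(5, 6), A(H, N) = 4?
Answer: -261/2 ≈ -130.50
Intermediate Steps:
P(O) = 4 + O² + 6*O (P(O) = (O² + 6*O) + 4 = 4 + O² + 6*O)
X(Y, j) = -18*(-3 + Y)/(1 + j)
X(-26, 0)/P(-2) = (18*(3 - 1*(-26))/(1 + 0))/(4 + (-2)² + 6*(-2)) = (18*(3 + 26)/1)/(4 + 4 - 12) = (18*1*29)/(-4) = 522*(-¼) = -261/2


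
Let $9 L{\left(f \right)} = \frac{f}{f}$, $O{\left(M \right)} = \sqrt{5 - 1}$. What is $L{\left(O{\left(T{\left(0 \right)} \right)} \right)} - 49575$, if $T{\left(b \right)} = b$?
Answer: $- \frac{446174}{9} \approx -49575.0$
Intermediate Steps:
$O{\left(M \right)} = 2$ ($O{\left(M \right)} = \sqrt{4} = 2$)
$L{\left(f \right)} = \frac{1}{9}$ ($L{\left(f \right)} = \frac{f \frac{1}{f}}{9} = \frac{1}{9} \cdot 1 = \frac{1}{9}$)
$L{\left(O{\left(T{\left(0 \right)} \right)} \right)} - 49575 = \frac{1}{9} - 49575 = - \frac{446174}{9}$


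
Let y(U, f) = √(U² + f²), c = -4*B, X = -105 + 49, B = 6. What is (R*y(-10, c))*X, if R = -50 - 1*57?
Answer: 155792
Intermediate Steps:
R = -107 (R = -50 - 57 = -107)
X = -56
c = -24 (c = -4*6 = -24)
(R*y(-10, c))*X = -107*√((-10)² + (-24)²)*(-56) = -107*√(100 + 576)*(-56) = -107*√676*(-56) = -107*26*(-56) = -2782*(-56) = 155792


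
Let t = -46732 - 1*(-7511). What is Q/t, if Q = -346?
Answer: 346/39221 ≈ 0.0088218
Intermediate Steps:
t = -39221 (t = -46732 + 7511 = -39221)
Q/t = -346/(-39221) = -346*(-1/39221) = 346/39221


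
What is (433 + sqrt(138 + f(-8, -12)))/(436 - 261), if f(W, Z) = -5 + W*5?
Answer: 433/175 + sqrt(93)/175 ≈ 2.5294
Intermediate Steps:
f(W, Z) = -5 + 5*W
(433 + sqrt(138 + f(-8, -12)))/(436 - 261) = (433 + sqrt(138 + (-5 + 5*(-8))))/(436 - 261) = (433 + sqrt(138 + (-5 - 40)))/175 = (433 + sqrt(138 - 45))*(1/175) = (433 + sqrt(93))*(1/175) = 433/175 + sqrt(93)/175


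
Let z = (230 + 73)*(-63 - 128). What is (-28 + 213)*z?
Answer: -10706505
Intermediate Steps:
z = -57873 (z = 303*(-191) = -57873)
(-28 + 213)*z = (-28 + 213)*(-57873) = 185*(-57873) = -10706505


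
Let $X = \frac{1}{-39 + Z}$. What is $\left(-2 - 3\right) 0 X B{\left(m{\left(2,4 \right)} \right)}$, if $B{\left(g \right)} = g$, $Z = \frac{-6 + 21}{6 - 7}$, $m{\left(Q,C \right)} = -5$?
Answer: $0$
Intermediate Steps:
$Z = -15$ ($Z = \frac{15}{-1} = 15 \left(-1\right) = -15$)
$X = - \frac{1}{54}$ ($X = \frac{1}{-39 - 15} = \frac{1}{-54} = - \frac{1}{54} \approx -0.018519$)
$\left(-2 - 3\right) 0 X B{\left(m{\left(2,4 \right)} \right)} = \left(-2 - 3\right) 0 \left(- \frac{1}{54}\right) \left(-5\right) = \left(-5\right) 0 \left(- \frac{1}{54}\right) \left(-5\right) = 0 \left(- \frac{1}{54}\right) \left(-5\right) = 0 \left(-5\right) = 0$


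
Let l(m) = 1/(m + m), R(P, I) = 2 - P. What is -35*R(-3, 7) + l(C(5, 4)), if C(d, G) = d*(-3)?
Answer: -5251/30 ≈ -175.03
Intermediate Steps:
C(d, G) = -3*d
l(m) = 1/(2*m)
-35*R(-3, 7) + l(C(5, 4)) = -35*(2 - 1*(-3)) + 1/(2*((-3*5))) = -35*(2 + 3) + (1/2)/(-15) = -35*5 + (1/2)*(-1/15) = -175 - 1/30 = -5251/30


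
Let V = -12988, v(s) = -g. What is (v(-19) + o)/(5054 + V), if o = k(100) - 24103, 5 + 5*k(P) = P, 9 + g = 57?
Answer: 12066/3967 ≈ 3.0416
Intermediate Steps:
g = 48 (g = -9 + 57 = 48)
k(P) = -1 + P/5
v(s) = -48 (v(s) = -1*48 = -48)
o = -24084 (o = (-1 + (⅕)*100) - 24103 = (-1 + 20) - 24103 = 19 - 24103 = -24084)
(v(-19) + o)/(5054 + V) = (-48 - 24084)/(5054 - 12988) = -24132/(-7934) = -24132*(-1/7934) = 12066/3967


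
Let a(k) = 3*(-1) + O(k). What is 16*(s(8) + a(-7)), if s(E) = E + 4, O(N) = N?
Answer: 32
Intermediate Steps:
s(E) = 4 + E
a(k) = -3 + k (a(k) = 3*(-1) + k = -3 + k)
16*(s(8) + a(-7)) = 16*((4 + 8) + (-3 - 7)) = 16*(12 - 10) = 16*2 = 32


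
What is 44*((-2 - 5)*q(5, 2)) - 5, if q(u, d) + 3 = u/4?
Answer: 534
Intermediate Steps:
q(u, d) = -3 + u/4
44*((-2 - 5)*q(5, 2)) - 5 = 44*((-2 - 5)*(-3 + (¼)*5)) - 5 = 44*(-7*(-3 + 5/4)) - 5 = 44*(-7*(-7/4)) - 5 = 44*(49/4) - 5 = 539 - 5 = 534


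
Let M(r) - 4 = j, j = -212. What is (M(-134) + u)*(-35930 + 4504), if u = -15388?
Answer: 490119896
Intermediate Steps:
M(r) = -208 (M(r) = 4 - 212 = -208)
(M(-134) + u)*(-35930 + 4504) = (-208 - 15388)*(-35930 + 4504) = -15596*(-31426) = 490119896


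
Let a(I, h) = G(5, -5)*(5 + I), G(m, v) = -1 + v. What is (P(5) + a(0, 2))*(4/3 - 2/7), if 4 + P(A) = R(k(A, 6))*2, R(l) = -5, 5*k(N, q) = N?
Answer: -968/21 ≈ -46.095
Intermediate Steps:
k(N, q) = N/5
a(I, h) = -30 - 6*I (a(I, h) = (-1 - 5)*(5 + I) = -6*(5 + I) = -30 - 6*I)
P(A) = -14 (P(A) = -4 - 5*2 = -4 - 10 = -14)
(P(5) + a(0, 2))*(4/3 - 2/7) = (-14 + (-30 - 6*0))*(4/3 - 2/7) = (-14 + (-30 + 0))*(4*(⅓) - 2*⅐) = (-14 - 30)*(4/3 - 2/7) = -44*22/21 = -968/21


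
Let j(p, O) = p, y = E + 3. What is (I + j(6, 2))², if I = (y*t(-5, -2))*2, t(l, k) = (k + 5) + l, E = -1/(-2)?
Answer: 64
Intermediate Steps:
E = ½ (E = -1*(-½) = ½ ≈ 0.50000)
y = 7/2 (y = ½ + 3 = 7/2 ≈ 3.5000)
t(l, k) = 5 + k + l (t(l, k) = (5 + k) + l = 5 + k + l)
I = -14 (I = (7*(5 - 2 - 5)/2)*2 = ((7/2)*(-2))*2 = -7*2 = -14)
(I + j(6, 2))² = (-14 + 6)² = (-8)² = 64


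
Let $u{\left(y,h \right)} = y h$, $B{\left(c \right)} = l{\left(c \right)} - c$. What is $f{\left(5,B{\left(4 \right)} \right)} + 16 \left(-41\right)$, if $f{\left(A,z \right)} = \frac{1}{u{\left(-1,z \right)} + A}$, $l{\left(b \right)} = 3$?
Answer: $- \frac{3935}{6} \approx -655.83$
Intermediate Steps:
$B{\left(c \right)} = 3 - c$
$u{\left(y,h \right)} = h y$
$f{\left(A,z \right)} = \frac{1}{A - z}$ ($f{\left(A,z \right)} = \frac{1}{z \left(-1\right) + A} = \frac{1}{- z + A} = \frac{1}{A - z}$)
$f{\left(5,B{\left(4 \right)} \right)} + 16 \left(-41\right) = \frac{1}{5 - \left(3 - 4\right)} + 16 \left(-41\right) = \frac{1}{5 - \left(3 - 4\right)} - 656 = \frac{1}{5 - -1} - 656 = \frac{1}{5 + 1} - 656 = \frac{1}{6} - 656 = - \frac{3935}{6}$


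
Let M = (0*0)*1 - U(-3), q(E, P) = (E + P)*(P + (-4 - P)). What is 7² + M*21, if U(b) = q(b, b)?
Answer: -455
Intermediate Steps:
q(E, P) = -4*E - 4*P (q(E, P) = (E + P)*(-4) = -4*E - 4*P)
U(b) = -8*b (U(b) = -4*b - 4*b = -8*b)
M = -24 (M = (0*0)*1 - (-8)*(-3) = 0*1 - 1*24 = 0 - 24 = -24)
7² + M*21 = 7² - 24*21 = 49 - 504 = -455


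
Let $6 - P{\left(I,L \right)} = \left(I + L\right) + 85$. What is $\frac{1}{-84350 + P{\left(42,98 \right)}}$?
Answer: $- \frac{1}{84569} \approx -1.1825 \cdot 10^{-5}$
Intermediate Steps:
$P{\left(I,L \right)} = -79 - I - L$ ($P{\left(I,L \right)} = 6 - \left(\left(I + L\right) + 85\right) = 6 - \left(85 + I + L\right) = -79 - I - L$)
$\frac{1}{-84350 + P{\left(42,98 \right)}} = \frac{1}{-84350 - 219} = \frac{1}{-84569} = - \frac{1}{84569}$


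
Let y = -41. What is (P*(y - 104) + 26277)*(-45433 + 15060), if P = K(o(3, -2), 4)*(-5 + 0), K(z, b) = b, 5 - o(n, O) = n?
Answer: -886193021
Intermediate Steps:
o(n, O) = 5 - n
P = -20 (P = 4*(-5 + 0) = 4*(-5) = -20)
(P*(y - 104) + 26277)*(-45433 + 15060) = (-20*(-41 - 104) + 26277)*(-45433 + 15060) = (-20*(-145) + 26277)*(-30373) = (2900 + 26277)*(-30373) = 29177*(-30373) = -886193021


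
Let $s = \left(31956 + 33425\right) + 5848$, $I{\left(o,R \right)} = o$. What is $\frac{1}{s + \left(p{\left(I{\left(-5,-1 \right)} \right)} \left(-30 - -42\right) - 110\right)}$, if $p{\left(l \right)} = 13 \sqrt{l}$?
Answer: $\frac{71119}{5058033841} - \frac{156 i \sqrt{5}}{5058033841} \approx 1.4061 \cdot 10^{-5} - 6.8965 \cdot 10^{-8} i$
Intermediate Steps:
$s = 71229$ ($s = 65381 + 5848 = 71229$)
$\frac{1}{s + \left(p{\left(I{\left(-5,-1 \right)} \right)} \left(-30 - -42\right) - 110\right)} = \frac{1}{71229 - \left(110 - 13 \sqrt{-5} \left(-30 - -42\right)\right)} = \frac{1}{71229 - \left(110 - 13 i \sqrt{5} \left(-30 + 42\right)\right)} = \frac{1}{71229 - \left(110 - 13 i \sqrt{5} \cdot 12\right)} = \frac{1}{71229 - \left(110 - 156 i \sqrt{5}\right)} = \frac{1}{71119 + 156 i \sqrt{5}}$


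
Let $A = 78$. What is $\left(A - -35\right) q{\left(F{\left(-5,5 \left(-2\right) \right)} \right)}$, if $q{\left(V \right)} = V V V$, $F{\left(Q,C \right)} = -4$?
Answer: $-7232$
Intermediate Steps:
$q{\left(V \right)} = V^{3}$ ($q{\left(V \right)} = V^{2} V = V^{3}$)
$\left(A - -35\right) q{\left(F{\left(-5,5 \left(-2\right) \right)} \right)} = \left(78 - -35\right) \left(-4\right)^{3} = \left(78 + 35\right) \left(-64\right) = 113 \left(-64\right) = -7232$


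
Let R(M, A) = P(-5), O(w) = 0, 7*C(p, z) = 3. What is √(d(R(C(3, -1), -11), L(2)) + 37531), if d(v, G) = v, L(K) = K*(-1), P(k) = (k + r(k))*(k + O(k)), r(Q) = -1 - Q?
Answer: 4*√2346 ≈ 193.74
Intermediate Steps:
C(p, z) = 3/7 (C(p, z) = (⅐)*3 = 3/7)
P(k) = -k (P(k) = (k + (-1 - k))*(k + 0) = -k)
R(M, A) = 5 (R(M, A) = -1*(-5) = 5)
L(K) = -K
√(d(R(C(3, -1), -11), L(2)) + 37531) = √(5 + 37531) = √37536 = 4*√2346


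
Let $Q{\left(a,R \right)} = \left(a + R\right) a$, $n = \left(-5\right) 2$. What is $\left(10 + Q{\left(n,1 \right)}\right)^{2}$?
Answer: $10000$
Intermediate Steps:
$n = -10$
$Q{\left(a,R \right)} = a \left(R + a\right)$ ($Q{\left(a,R \right)} = \left(R + a\right) a = a \left(R + a\right)$)
$\left(10 + Q{\left(n,1 \right)}\right)^{2} = \left(10 - 10 \left(1 - 10\right)\right)^{2} = \left(10 - -90\right)^{2} = \left(10 + 90\right)^{2} = 100^{2} = 10000$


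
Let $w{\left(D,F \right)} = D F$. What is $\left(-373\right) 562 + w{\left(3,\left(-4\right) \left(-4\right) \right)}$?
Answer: $-209578$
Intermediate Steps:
$\left(-373\right) 562 + w{\left(3,\left(-4\right) \left(-4\right) \right)} = \left(-373\right) 562 + 3 \left(\left(-4\right) \left(-4\right)\right) = -209626 + 3 \cdot 16 = -209626 + 48 = -209578$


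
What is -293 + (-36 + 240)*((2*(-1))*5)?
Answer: -2333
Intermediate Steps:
-293 + (-36 + 240)*((2*(-1))*5) = -293 + 204*(-2*5) = -293 + 204*(-10) = -293 - 2040 = -2333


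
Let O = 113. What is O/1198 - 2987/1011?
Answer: -3464183/1211178 ≈ -2.8602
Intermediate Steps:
O/1198 - 2987/1011 = 113/1198 - 2987/1011 = -3464183/1211178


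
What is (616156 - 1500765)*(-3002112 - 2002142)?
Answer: 4426808126686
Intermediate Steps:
(616156 - 1500765)*(-3002112 - 2002142) = -884609*(-5004254) = 4426808126686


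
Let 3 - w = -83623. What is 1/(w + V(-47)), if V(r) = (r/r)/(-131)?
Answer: 131/10955005 ≈ 1.1958e-5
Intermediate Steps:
w = 83626 (w = 3 - 1*(-83623) = 3 + 83623 = 83626)
V(r) = -1/131 (V(r) = 1*(-1/131) = -1/131)
1/(w + V(-47)) = 1/(83626 - 1/131) = 1/(10955005/131) = 131/10955005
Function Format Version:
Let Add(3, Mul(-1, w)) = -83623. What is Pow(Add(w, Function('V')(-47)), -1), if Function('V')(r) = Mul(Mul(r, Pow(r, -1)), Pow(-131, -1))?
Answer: Rational(131, 10955005) ≈ 1.1958e-5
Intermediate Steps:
w = 83626 (w = Add(3, Mul(-1, -83623)) = Add(3, 83623) = 83626)
Function('V')(r) = Rational(-1, 131) (Function('V')(r) = Mul(1, Rational(-1, 131)) = Rational(-1, 131))
Pow(Add(w, Function('V')(-47)), -1) = Pow(Add(83626, Rational(-1, 131)), -1) = Pow(Rational(10955005, 131), -1) = Rational(131, 10955005)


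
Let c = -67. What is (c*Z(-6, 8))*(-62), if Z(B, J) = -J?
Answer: -33232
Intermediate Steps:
(c*Z(-6, 8))*(-62) = -(-67)*8*(-62) = -67*(-8)*(-62) = 536*(-62) = -33232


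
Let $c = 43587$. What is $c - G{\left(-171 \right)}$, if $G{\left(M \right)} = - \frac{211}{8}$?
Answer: $\frac{348907}{8} \approx 43613.0$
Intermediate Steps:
$G{\left(M \right)} = - \frac{211}{8}$ ($G{\left(M \right)} = \left(-211\right) \frac{1}{8} = - \frac{211}{8}$)
$c - G{\left(-171 \right)} = 43587 - - \frac{211}{8} = 43587 + \frac{211}{8} = \frac{348907}{8}$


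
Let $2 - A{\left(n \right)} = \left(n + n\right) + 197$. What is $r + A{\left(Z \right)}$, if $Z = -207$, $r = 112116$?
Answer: $112335$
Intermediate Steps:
$A{\left(n \right)} = -195 - 2 n$ ($A{\left(n \right)} = 2 - \left(\left(n + n\right) + 197\right) = 2 - \left(2 n + 197\right) = 2 - \left(197 + 2 n\right) = -195 - 2 n$)
$r + A{\left(Z \right)} = 112116 - -219 = 112116 + \left(-195 + 414\right) = 112116 + 219 = 112335$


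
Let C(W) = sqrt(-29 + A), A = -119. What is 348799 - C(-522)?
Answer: 348799 - 2*I*sqrt(37) ≈ 3.488e+5 - 12.166*I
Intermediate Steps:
C(W) = 2*I*sqrt(37) (C(W) = sqrt(-29 - 119) = sqrt(-148) = 2*I*sqrt(37))
348799 - C(-522) = 348799 - 2*I*sqrt(37)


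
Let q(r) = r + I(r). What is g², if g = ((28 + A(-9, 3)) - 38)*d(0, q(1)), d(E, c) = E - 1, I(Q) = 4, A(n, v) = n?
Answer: 361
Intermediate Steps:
q(r) = 4 + r (q(r) = r + 4 = 4 + r)
d(E, c) = -1 + E
g = 19 (g = ((28 - 9) - 38)*(-1 + 0) = (19 - 38)*(-1) = -19*(-1) = 19)
g² = 19² = 361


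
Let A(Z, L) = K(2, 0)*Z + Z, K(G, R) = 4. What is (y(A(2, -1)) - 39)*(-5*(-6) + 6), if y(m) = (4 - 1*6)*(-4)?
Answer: -1116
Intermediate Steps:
A(Z, L) = 5*Z (A(Z, L) = 4*Z + Z = 5*Z)
y(m) = 8 (y(m) = (4 - 6)*(-4) = -2*(-4) = 8)
(y(A(2, -1)) - 39)*(-5*(-6) + 6) = (8 - 39)*(-5*(-6) + 6) = -31*(30 + 6) = -31*36 = -1116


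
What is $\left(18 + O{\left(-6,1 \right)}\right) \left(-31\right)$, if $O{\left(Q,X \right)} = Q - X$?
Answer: $-341$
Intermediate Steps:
$\left(18 + O{\left(-6,1 \right)}\right) \left(-31\right) = \left(18 - 7\right) \left(-31\right) = 11 \left(-31\right) = -341$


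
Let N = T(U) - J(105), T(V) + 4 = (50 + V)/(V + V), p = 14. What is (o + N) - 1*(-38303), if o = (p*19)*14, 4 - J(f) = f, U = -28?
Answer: 1179461/28 ≈ 42124.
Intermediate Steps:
J(f) = 4 - f
T(V) = -4 + (50 + V)/(2*V) (T(V) = -4 + (50 + V)/(V + V) = -4 + (50 + V)/((2*V)) = -4 + (50 + V)*(1/(2*V)) = -4 + (50 + V)/(2*V))
o = 3724 (o = (14*19)*14 = 266*14 = 3724)
N = 2705/28 (N = (-7/2 + 25/(-28)) - (4 - 1*105) = (-7/2 + 25*(-1/28)) - (4 - 105) = (-7/2 - 25/28) - 1*(-101) = -123/28 + 101 = 2705/28 ≈ 96.607)
(o + N) - 1*(-38303) = (3724 + 2705/28) - 1*(-38303) = 106977/28 + 38303 = 1179461/28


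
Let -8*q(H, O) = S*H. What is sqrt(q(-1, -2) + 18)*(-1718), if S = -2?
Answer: -859*sqrt(71) ≈ -7238.1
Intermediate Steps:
q(H, O) = H/4 (q(H, O) = -(-1)*H/4 = H/4)
sqrt(q(-1, -2) + 18)*(-1718) = sqrt((1/4)*(-1) + 18)*(-1718) = sqrt(-1/4 + 18)*(-1718) = sqrt(71/4)*(-1718) = (sqrt(71)/2)*(-1718) = -859*sqrt(71)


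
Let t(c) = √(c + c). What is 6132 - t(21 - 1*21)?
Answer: 6132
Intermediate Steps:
t(c) = √2*√c (t(c) = √(2*c) = √2*√c)
6132 - t(21 - 1*21) = 6132 - √2*√(21 - 1*21) = 6132 - √2*√(21 - 21) = 6132 - √2*√0 = 6132 - √2*0 = 6132 - 1*0 = 6132 + 0 = 6132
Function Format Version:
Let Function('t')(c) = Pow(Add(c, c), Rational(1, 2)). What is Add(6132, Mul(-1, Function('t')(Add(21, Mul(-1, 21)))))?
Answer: 6132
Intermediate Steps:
Function('t')(c) = Mul(Pow(2, Rational(1, 2)), Pow(c, Rational(1, 2))) (Function('t')(c) = Pow(Mul(2, c), Rational(1, 2)) = Mul(Pow(2, Rational(1, 2)), Pow(c, Rational(1, 2))))
Add(6132, Mul(-1, Function('t')(Add(21, Mul(-1, 21))))) = Add(6132, Mul(-1, Mul(Pow(2, Rational(1, 2)), Pow(Add(21, Mul(-1, 21)), Rational(1, 2))))) = Add(6132, Mul(-1, Mul(Pow(2, Rational(1, 2)), Pow(Add(21, -21), Rational(1, 2))))) = Add(6132, Mul(-1, Mul(Pow(2, Rational(1, 2)), Pow(0, Rational(1, 2))))) = Add(6132, Mul(-1, Mul(Pow(2, Rational(1, 2)), 0))) = Add(6132, Mul(-1, 0)) = Add(6132, 0) = 6132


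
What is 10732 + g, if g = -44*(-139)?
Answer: 16848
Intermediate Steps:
g = 6116
10732 + g = 10732 + 6116 = 16848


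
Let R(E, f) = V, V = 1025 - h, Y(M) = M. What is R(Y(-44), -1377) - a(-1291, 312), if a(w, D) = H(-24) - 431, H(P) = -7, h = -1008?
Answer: 2471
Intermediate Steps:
V = 2033 (V = 1025 - 1*(-1008) = 1025 + 1008 = 2033)
R(E, f) = 2033
a(w, D) = -438 (a(w, D) = -7 - 431 = -438)
R(Y(-44), -1377) - a(-1291, 312) = 2033 - 1*(-438) = 2033 + 438 = 2471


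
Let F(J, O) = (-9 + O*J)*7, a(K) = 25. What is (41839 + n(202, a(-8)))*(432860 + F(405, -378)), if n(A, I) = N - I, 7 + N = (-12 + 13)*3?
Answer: -26709607730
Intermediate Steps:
N = -4 (N = -7 + (-12 + 13)*3 = -7 + 1*3 = -7 + 3 = -4)
F(J, O) = -63 + 7*J*O (F(J, O) = (-9 + J*O)*7 = -63 + 7*J*O)
n(A, I) = -4 - I
(41839 + n(202, a(-8)))*(432860 + F(405, -378)) = (41839 + (-4 - 1*25))*(432860 + (-63 + 7*405*(-378))) = (41839 + (-4 - 25))*(432860 + (-63 - 1071630)) = (41839 - 29)*(432860 - 1071693) = 41810*(-638833) = -26709607730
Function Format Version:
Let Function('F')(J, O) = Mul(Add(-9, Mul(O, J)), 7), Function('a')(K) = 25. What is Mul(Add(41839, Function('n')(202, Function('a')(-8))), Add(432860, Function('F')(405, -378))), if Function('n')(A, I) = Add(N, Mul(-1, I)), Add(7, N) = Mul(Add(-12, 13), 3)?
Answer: -26709607730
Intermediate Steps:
N = -4 (N = Add(-7, Mul(Add(-12, 13), 3)) = Add(-7, Mul(1, 3)) = Add(-7, 3) = -4)
Function('F')(J, O) = Add(-63, Mul(7, J, O)) (Function('F')(J, O) = Mul(Add(-9, Mul(J, O)), 7) = Add(-63, Mul(7, J, O)))
Function('n')(A, I) = Add(-4, Mul(-1, I))
Mul(Add(41839, Function('n')(202, Function('a')(-8))), Add(432860, Function('F')(405, -378))) = Mul(Add(41839, Add(-4, Mul(-1, 25))), Add(432860, Add(-63, Mul(7, 405, -378)))) = Mul(Add(41839, Add(-4, -25)), Add(432860, Add(-63, -1071630))) = Mul(Add(41839, -29), Add(432860, -1071693)) = Mul(41810, -638833) = -26709607730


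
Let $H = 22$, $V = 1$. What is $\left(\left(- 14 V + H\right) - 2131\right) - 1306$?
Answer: $-3429$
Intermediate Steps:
$\left(\left(- 14 V + H\right) - 2131\right) - 1306 = \left(\left(\left(-14\right) 1 + 22\right) - 2131\right) - 1306 = \left(\left(-14 + 22\right) - 2131\right) - 1306 = \left(8 - 2131\right) - 1306 = -2123 - 1306 = -3429$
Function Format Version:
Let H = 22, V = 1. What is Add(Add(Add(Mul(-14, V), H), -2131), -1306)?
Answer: -3429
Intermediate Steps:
Add(Add(Add(Mul(-14, V), H), -2131), -1306) = Add(Add(Add(Mul(-14, 1), 22), -2131), -1306) = Add(Add(Add(-14, 22), -2131), -1306) = Add(Add(8, -2131), -1306) = Add(-2123, -1306) = -3429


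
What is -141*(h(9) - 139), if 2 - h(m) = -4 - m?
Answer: 17484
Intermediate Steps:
h(m) = 6 + m (h(m) = 2 - (-4 - m) = 2 + (4 + m) = 6 + m)
-141*(h(9) - 139) = -141*((6 + 9) - 139) = -141*(15 - 139) = -141*(-124) = 17484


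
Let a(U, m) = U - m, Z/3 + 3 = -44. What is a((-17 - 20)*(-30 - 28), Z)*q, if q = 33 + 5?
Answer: 86906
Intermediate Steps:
q = 38
Z = -141 (Z = -9 + 3*(-44) = -9 - 132 = -141)
a((-17 - 20)*(-30 - 28), Z)*q = ((-17 - 20)*(-30 - 28) - 1*(-141))*38 = (-37*(-58) + 141)*38 = (2146 + 141)*38 = 2287*38 = 86906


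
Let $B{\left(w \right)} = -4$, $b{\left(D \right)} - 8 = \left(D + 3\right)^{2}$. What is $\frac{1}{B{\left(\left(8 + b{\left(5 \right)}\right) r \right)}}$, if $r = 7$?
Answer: $- \frac{1}{4} \approx -0.25$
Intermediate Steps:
$b{\left(D \right)} = 8 + \left(3 + D\right)^{2}$ ($b{\left(D \right)} = 8 + \left(D + 3\right)^{2} = 8 + \left(3 + D\right)^{2}$)
$\frac{1}{B{\left(\left(8 + b{\left(5 \right)}\right) r \right)}} = \frac{1}{-4} = - \frac{1}{4}$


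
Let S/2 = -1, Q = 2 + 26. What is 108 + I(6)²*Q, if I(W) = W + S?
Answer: 556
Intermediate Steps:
Q = 28
S = -2 (S = 2*(-1) = -2)
I(W) = -2 + W (I(W) = W - 2 = -2 + W)
108 + I(6)²*Q = 108 + (-2 + 6)²*28 = 108 + 4²*28 = 108 + 16*28 = 108 + 448 = 556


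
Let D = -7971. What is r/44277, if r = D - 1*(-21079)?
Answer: 13108/44277 ≈ 0.29605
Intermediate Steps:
r = 13108 (r = -7971 - 1*(-21079) = -7971 + 21079 = 13108)
r/44277 = 13108/44277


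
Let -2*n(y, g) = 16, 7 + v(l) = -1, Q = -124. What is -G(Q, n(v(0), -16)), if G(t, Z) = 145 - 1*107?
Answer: -38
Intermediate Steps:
v(l) = -8 (v(l) = -7 - 1 = -8)
n(y, g) = -8 (n(y, g) = -½*16 = -8)
G(t, Z) = 38 (G(t, Z) = 145 - 107 = 38)
-G(Q, n(v(0), -16)) = -1*38 = -38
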